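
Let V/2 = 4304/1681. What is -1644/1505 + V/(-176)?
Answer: -31208894/27828955 ≈ -1.1215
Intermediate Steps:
V = 8608/1681 (V = 2*(4304/1681) = 8608/1681 ≈ 5.1208)
-1644/1505 + V/(-176) = -1644/1505 + (8608/1681)/(-176) = -1644*1/1505 + (8608/1681)*(-1/176) = -1644/1505 - 538/18491 = -31208894/27828955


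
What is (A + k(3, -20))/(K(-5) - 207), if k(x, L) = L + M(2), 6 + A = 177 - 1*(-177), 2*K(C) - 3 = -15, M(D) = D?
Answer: -110/71 ≈ -1.5493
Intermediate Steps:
K(C) = -6 (K(C) = 3/2 + (1/2)*(-15) = 3/2 - 15/2 = -6)
A = 348 (A = -6 + (177 - 1*(-177)) = -6 + (177 + 177) = -6 + 354 = 348)
k(x, L) = 2 + L (k(x, L) = L + 2 = 2 + L)
(A + k(3, -20))/(K(-5) - 207) = (348 + (2 - 20))/(-6 - 207) = (348 - 18)/(-213) = 330*(-1/213) = -110/71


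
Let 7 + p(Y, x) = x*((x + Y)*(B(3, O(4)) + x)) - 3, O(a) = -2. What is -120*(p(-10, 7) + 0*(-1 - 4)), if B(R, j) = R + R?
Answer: 33960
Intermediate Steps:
B(R, j) = 2*R
p(Y, x) = -10 + x*(6 + x)*(Y + x) (p(Y, x) = -7 + (x*((x + Y)*(2*3 + x)) - 3) = -7 + (x*((Y + x)*(6 + x)) - 3) = -7 + (x*((6 + x)*(Y + x)) - 3) = -7 + (x*(6 + x)*(Y + x) - 3) = -7 + (-3 + x*(6 + x)*(Y + x)) = -10 + x*(6 + x)*(Y + x))
-120*(p(-10, 7) + 0*(-1 - 4)) = -120*((-10 + 7³ + 6*7² - 10*7² + 6*(-10)*7) + 0*(-1 - 4)) = -120*((-10 + 343 + 6*49 - 10*49 - 420) + 0*(-5)) = -120*((-10 + 343 + 294 - 490 - 420) + 0) = -120*(-283 + 0) = -120*(-283) = 33960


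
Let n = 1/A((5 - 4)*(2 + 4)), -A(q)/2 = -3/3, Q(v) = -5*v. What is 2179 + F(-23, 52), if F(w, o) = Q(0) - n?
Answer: 4357/2 ≈ 2178.5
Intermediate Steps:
A(q) = 2 (A(q) = -(-6)/3 = -2*(-1) = 2)
n = 1/2 ≈ 0.50000
F(w, o) = -1/2 (F(w, o) = -5*0 - 1*1/2 = 0 - 1/2 = -1/2)
2179 + F(-23, 52) = 2179 - 1/2 = 4357/2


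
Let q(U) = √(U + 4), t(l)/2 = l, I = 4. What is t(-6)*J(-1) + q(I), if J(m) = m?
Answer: 12 + 2*√2 ≈ 14.828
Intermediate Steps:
t(l) = 2*l
q(U) = √(4 + U)
t(-6)*J(-1) + q(I) = (2*(-6))*(-1) + √(4 + 4) = -12*(-1) + √8 = 12 + 2*√2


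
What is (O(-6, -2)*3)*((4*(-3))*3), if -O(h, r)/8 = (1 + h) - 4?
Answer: -7776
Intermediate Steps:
O(h, r) = 24 - 8*h (O(h, r) = -8*((1 + h) - 4) = -8*(-3 + h) = 24 - 8*h)
(O(-6, -2)*3)*((4*(-3))*3) = ((24 - 8*(-6))*3)*((4*(-3))*3) = ((24 + 48)*3)*(-12*3) = (72*3)*(-36) = 216*(-36) = -7776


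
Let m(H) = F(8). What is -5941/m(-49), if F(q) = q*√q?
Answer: -5941*√2/32 ≈ -262.56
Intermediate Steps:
F(q) = q^(3/2)
m(H) = 16*√2 (m(H) = 8^(3/2) = 16*√2)
-5941/m(-49) = -5941*√2/32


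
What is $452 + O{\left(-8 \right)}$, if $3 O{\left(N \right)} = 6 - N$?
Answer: $\frac{1370}{3} \approx 456.67$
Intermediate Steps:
$O{\left(N \right)} = 2 - \frac{N}{3}$ ($O{\left(N \right)} = \frac{6 - N}{3} = 2 - \frac{N}{3}$)
$452 + O{\left(-8 \right)} = 452 + \left(2 - - \frac{8}{3}\right) = 452 + \left(2 + \frac{8}{3}\right) = 452 + \frac{14}{3} = \frac{1370}{3}$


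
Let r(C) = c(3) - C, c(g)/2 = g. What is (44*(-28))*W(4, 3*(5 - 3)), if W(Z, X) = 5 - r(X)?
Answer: -6160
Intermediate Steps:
c(g) = 2*g
r(C) = 6 - C (r(C) = 2*3 - C = 6 - C)
W(Z, X) = -1 + X (W(Z, X) = 5 - (6 - X) = 5 + (-6 + X) = -1 + X)
(44*(-28))*W(4, 3*(5 - 3)) = (44*(-28))*(-1 + 3*(5 - 3)) = -1232*(-1 + 3*2) = -1232*(-1 + 6) = -1232*5 = -6160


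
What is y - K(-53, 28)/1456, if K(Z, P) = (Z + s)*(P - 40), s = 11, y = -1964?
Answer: -51073/26 ≈ -1964.3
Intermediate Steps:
K(Z, P) = (-40 + P)*(11 + Z) (K(Z, P) = (Z + 11)*(P - 40) = (11 + Z)*(-40 + P) = (-40 + P)*(11 + Z))
y - K(-53, 28)/1456 = -1964 - (-440 - 40*(-53) + 11*28 + 28*(-53))/1456 = -1964 - (-440 + 2120 + 308 - 1484)/1456 = -1964 - 504/1456 = -1964 - 1*9/26 = -1964 - 9/26 = -51073/26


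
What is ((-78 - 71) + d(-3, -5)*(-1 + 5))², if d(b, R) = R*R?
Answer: 2401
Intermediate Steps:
d(b, R) = R²
((-78 - 71) + d(-3, -5)*(-1 + 5))² = ((-78 - 71) + (-5)²*(-1 + 5))² = (-149 + 25*4)² = (-149 + 100)² = (-49)² = 2401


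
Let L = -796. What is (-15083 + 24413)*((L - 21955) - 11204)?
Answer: -316800150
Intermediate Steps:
(-15083 + 24413)*((L - 21955) - 11204) = (-15083 + 24413)*((-796 - 21955) - 11204) = 9330*(-22751 - 11204) = 9330*(-33955) = -316800150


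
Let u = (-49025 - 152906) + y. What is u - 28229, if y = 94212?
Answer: -135948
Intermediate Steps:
u = -107719 (u = (-49025 - 152906) + 94212 = -201931 + 94212 = -107719)
u - 28229 = -107719 - 28229 = -135948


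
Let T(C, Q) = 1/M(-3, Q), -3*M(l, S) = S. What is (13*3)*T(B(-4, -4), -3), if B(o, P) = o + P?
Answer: 39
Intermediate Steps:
B(o, P) = P + o
M(l, S) = -S/3
T(C, Q) = -3/Q (T(C, Q) = 1/(-Q/3) = -3/Q)
(13*3)*T(B(-4, -4), -3) = (13*3)*(-3/(-3)) = 39*(-3*(-⅓)) = 39*1 = 39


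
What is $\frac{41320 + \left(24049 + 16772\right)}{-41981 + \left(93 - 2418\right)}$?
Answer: $- \frac{82141}{44306} \approx -1.8539$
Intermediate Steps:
$\frac{41320 + \left(24049 + 16772\right)}{-41981 + \left(93 - 2418\right)} = \frac{41320 + 40821}{-41981 + \left(93 - 2418\right)} = \frac{82141}{-41981 - 2325} = \frac{82141}{-44306} = 82141 \left(- \frac{1}{44306}\right) = - \frac{82141}{44306}$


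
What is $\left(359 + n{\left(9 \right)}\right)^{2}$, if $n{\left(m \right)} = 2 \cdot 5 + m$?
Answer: $142884$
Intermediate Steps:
$n{\left(m \right)} = 10 + m$
$\left(359 + n{\left(9 \right)}\right)^{2} = \left(359 + \left(10 + 9\right)\right)^{2} = \left(359 + 19\right)^{2} = 378^{2} = 142884$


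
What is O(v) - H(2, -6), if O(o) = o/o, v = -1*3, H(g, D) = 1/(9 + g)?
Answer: 10/11 ≈ 0.90909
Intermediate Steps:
v = -3
O(o) = 1
O(v) - H(2, -6) = 1 - 1/(9 + 2) = 1 - 1/11 = 10/11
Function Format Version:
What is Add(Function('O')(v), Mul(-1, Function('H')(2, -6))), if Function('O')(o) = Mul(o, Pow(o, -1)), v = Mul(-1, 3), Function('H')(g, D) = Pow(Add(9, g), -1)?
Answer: Rational(10, 11) ≈ 0.90909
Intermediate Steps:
v = -3
Function('O')(o) = 1
Add(Function('O')(v), Mul(-1, Function('H')(2, -6))) = Add(1, Mul(-1, Pow(Add(9, 2), -1))) = Add(1, Mul(-1, Pow(11, -1))) = Add(1, Mul(-1, Rational(1, 11))) = Add(1, Rational(-1, 11)) = Rational(10, 11)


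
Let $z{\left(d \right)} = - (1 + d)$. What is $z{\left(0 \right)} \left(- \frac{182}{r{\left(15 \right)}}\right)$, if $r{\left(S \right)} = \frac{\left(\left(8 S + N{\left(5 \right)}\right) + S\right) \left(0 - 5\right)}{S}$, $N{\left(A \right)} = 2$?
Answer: $- \frac{546}{137} \approx -3.9854$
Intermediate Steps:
$z{\left(d \right)} = -1 - d$
$r{\left(S \right)} = \frac{-10 - 45 S}{S}$ ($r{\left(S \right)} = \frac{\left(\left(8 S + 2\right) + S\right) \left(0 - 5\right)}{S} = \frac{\left(\left(2 + 8 S\right) + S\right) \left(-5\right)}{S} = \frac{\left(2 + 9 S\right) \left(-5\right)}{S} = \frac{-10 - 45 S}{S}$)
$z{\left(0 \right)} \left(- \frac{182}{r{\left(15 \right)}}\right) = \left(-1 - 0\right) \left(- \frac{182}{-45 - \frac{10}{15}}\right) = \left(-1 + 0\right) \left(- \frac{182}{-45 - \frac{2}{3}}\right) = - \frac{-182}{-45 - \frac{2}{3}} = - \frac{-182}{- \frac{137}{3}} = - \frac{\left(-182\right) \left(-3\right)}{137} = \left(-1\right) \frac{546}{137} = - \frac{546}{137}$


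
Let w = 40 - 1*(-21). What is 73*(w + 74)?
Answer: 9855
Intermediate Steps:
w = 61 (w = 40 + 21 = 61)
73*(w + 74) = 73*(61 + 74) = 73*135 = 9855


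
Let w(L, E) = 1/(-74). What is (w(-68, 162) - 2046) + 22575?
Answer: 1519145/74 ≈ 20529.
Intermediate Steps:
w(L, E) = -1/74
(w(-68, 162) - 2046) + 22575 = (-1/74 - 2046) + 22575 = -151405/74 + 22575 = 1519145/74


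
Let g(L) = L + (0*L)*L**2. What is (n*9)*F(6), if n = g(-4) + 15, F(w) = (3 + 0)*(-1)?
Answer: -297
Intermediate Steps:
F(w) = -3 (F(w) = 3*(-1) = -3)
g(L) = L (g(L) = L + 0*L**2 = L + 0 = L)
n = 11 (n = -4 + 15 = 11)
(n*9)*F(6) = (11*9)*(-3) = 99*(-3) = -297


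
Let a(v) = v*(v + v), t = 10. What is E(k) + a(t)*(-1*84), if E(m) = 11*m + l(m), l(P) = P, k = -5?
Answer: -16860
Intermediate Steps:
E(m) = 12*m (E(m) = 11*m + m = 12*m)
a(v) = 2*v**2 (a(v) = v*(2*v) = 2*v**2)
E(k) + a(t)*(-1*84) = 12*(-5) + (2*10**2)*(-1*84) = -60 + (2*100)*(-84) = -60 + 200*(-84) = -60 - 16800 = -16860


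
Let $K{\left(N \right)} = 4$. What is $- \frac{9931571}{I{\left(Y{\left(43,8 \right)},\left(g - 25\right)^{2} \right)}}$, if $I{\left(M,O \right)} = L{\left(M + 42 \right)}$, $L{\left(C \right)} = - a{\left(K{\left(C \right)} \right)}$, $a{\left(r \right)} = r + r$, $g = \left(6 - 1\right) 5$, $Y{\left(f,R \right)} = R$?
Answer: $\frac{9931571}{8} \approx 1.2414 \cdot 10^{6}$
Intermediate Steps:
$g = 25$ ($g = 5 \cdot 5 = 25$)
$a{\left(r \right)} = 2 r$
$L{\left(C \right)} = -8$ ($L{\left(C \right)} = - 2 \cdot 4 = \left(-1\right) 8 = -8$)
$I{\left(M,O \right)} = -8$
$- \frac{9931571}{I{\left(Y{\left(43,8 \right)},\left(g - 25\right)^{2} \right)}} = - \frac{9931571}{-8} = \left(-9931571\right) \left(- \frac{1}{8}\right) = \frac{9931571}{8}$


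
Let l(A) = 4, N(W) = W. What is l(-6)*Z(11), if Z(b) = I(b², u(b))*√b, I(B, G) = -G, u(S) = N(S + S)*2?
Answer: -176*√11 ≈ -583.73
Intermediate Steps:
u(S) = 4*S (u(S) = (S + S)*2 = (2*S)*2 = 4*S)
Z(b) = -4*b^(3/2) (Z(b) = (-4*b)*√b = -4*b^(3/2))
l(-6)*Z(11) = 4*(-44*√11) = -176*√11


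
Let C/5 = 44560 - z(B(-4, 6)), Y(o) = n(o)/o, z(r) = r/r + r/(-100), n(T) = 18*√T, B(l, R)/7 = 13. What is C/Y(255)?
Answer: 4455991*√255/360 ≈ 1.9766e+5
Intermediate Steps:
B(l, R) = 91 (B(l, R) = 7*13 = 91)
z(r) = 1 - r/100 (z(r) = 1 + r*(-1/100) = 1 - r/100)
Y(o) = 18/√o (Y(o) = (18*√o)/o = 18/√o)
C = 4455991/20 (C = 5*(44560 - (1 - 1/100*91)) = 5*(44560 - (1 - 91/100)) = 5*(44560 - 1*9/100) = 5*(44560 - 9/100) = 5*(4455991/100) = 4455991/20 ≈ 2.2280e+5)
C/Y(255) = 4455991/(20*((18/√255))) = 4455991/(20*((18*(√255/255)))) = 4455991/(20*((6*√255/85))) = 4455991*(√255/18)/20 = 4455991*√255/360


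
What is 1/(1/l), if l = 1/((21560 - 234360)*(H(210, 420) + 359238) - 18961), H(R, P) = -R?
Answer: -1/76401177361 ≈ -1.3089e-11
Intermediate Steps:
l = -1/76401177361 (l = 1/((21560 - 234360)*(-1*210 + 359238) - 18961) = 1/(-212800*(-210 + 359238) - 18961) = 1/(-212800*359028 - 18961) = 1/(-76401158400 - 18961) = 1/(-76401177361) = -1/76401177361 ≈ -1.3089e-11)
1/(1/l) = 1/(1/(-1/76401177361)) = 1/(-76401177361) = -1/76401177361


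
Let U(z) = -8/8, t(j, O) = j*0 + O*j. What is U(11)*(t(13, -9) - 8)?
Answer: 125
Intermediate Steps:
t(j, O) = O*j (t(j, O) = 0 + O*j = O*j)
U(z) = -1 (U(z) = -8*⅛ = -1)
U(11)*(t(13, -9) - 8) = -(-9*13 - 8) = -(-117 - 8) = -1*(-125) = 125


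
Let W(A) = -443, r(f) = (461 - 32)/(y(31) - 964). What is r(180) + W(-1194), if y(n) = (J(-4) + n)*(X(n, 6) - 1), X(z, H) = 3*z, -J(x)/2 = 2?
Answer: -672931/1520 ≈ -442.72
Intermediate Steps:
J(x) = -4 (J(x) = -2*2 = -4)
y(n) = (-1 + 3*n)*(-4 + n) (y(n) = (-4 + n)*(3*n - 1) = (-4 + n)*(-1 + 3*n) = (-1 + 3*n)*(-4 + n))
r(f) = 429/1520 (r(f) = (461 - 32)/((4 - 13*31 + 3*31**2) - 964) = 429/((4 - 403 + 3*961) - 964) = 429/((4 - 403 + 2883) - 964) = 429/(2484 - 964) = 429/1520)
r(180) + W(-1194) = 429/1520 - 443 = -672931/1520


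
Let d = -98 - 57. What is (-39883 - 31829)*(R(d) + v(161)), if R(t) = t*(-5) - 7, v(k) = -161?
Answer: -43529184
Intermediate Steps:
d = -155
R(t) = -7 - 5*t (R(t) = -5*t - 7 = -7 - 5*t)
(-39883 - 31829)*(R(d) + v(161)) = (-39883 - 31829)*((-7 - 5*(-155)) - 161) = -71712*((-7 + 775) - 161) = -71712*(768 - 161) = -71712*607 = -43529184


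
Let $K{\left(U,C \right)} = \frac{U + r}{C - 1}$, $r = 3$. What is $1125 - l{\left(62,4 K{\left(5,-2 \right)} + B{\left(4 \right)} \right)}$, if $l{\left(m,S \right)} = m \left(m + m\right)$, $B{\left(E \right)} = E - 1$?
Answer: $-6563$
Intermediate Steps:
$K{\left(U,C \right)} = \frac{3 + U}{-1 + C}$ ($K{\left(U,C \right)} = \frac{U + 3}{C - 1} = \frac{3 + U}{-1 + C}$)
$B{\left(E \right)} = -1 + E$
$l{\left(m,S \right)} = 2 m^{2}$ ($l{\left(m,S \right)} = m 2 m = 2 m^{2}$)
$1125 - l{\left(62,4 K{\left(5,-2 \right)} + B{\left(4 \right)} \right)} = 1125 - 2 \cdot 62^{2} = 1125 - 2 \cdot 3844 = 1125 - 7688 = -6563$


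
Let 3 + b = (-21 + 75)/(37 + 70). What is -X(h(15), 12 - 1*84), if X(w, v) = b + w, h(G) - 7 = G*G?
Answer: -24557/107 ≈ -229.50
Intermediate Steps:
b = -267/107 (b = -3 + (-21 + 75)/(37 + 70) = -3 + 54/107 = -267/107 ≈ -2.4953)
h(G) = 7 + G² (h(G) = 7 + G*G = 7 + G²)
X(w, v) = -267/107 + w
-X(h(15), 12 - 1*84) = -(-267/107 + (7 + 15²)) = -(-267/107 + (7 + 225)) = -(-267/107 + 232) = -1*24557/107 = -24557/107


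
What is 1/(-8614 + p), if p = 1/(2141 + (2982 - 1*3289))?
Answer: -1834/15798075 ≈ -0.00011609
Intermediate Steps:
p = 1/1834 (p = 1/(2141 + (2982 - 3289)) = 1/(2141 - 307) = 1/1834 ≈ 0.00054526)
1/(-8614 + p) = 1/(-8614 + 1/1834) = 1/(-15798075/1834) = -1834/15798075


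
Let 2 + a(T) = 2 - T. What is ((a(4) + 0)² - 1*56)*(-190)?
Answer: 7600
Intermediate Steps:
a(T) = -T (a(T) = -2 + (2 - T) = -T)
((a(4) + 0)² - 1*56)*(-190) = ((-1*4 + 0)² - 1*56)*(-190) = ((-4 + 0)² - 56)*(-190) = ((-4)² - 56)*(-190) = (16 - 56)*(-190) = -40*(-190) = 7600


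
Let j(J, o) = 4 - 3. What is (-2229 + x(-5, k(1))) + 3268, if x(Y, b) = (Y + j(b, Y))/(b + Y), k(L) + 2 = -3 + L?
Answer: 9355/9 ≈ 1039.4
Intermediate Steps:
j(J, o) = 1
k(L) = -5 + L (k(L) = -2 + (-3 + L) = -5 + L)
x(Y, b) = (1 + Y)/(Y + b) (x(Y, b) = (Y + 1)/(b + Y) = (1 + Y)/(Y + b))
(-2229 + x(-5, k(1))) + 3268 = (-2229 + (1 - 5)/(-5 + (-5 + 1))) + 3268 = (-2229 - 4/(-5 - 4)) + 3268 = (-2229 - 4/(-9)) + 3268 = (-2229 - ⅑*(-4)) + 3268 = (-2229 + 4/9) + 3268 = -20057/9 + 3268 = 9355/9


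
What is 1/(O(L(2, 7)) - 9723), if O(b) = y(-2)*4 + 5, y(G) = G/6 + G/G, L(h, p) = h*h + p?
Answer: -3/29146 ≈ -0.00010293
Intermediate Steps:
L(h, p) = p + h² (L(h, p) = h² + p = p + h²)
y(G) = 1 + G/6 (y(G) = G*(⅙) + 1 = G/6 + 1 = 1 + G/6)
O(b) = 23/3 (O(b) = (1 + (⅙)*(-2))*4 + 5 = (1 - ⅓)*4 + 5 = (⅔)*4 + 5 = 8/3 + 5 = 23/3)
1/(O(L(2, 7)) - 9723) = 1/(23/3 - 9723) = 1/(-29146/3) = -3/29146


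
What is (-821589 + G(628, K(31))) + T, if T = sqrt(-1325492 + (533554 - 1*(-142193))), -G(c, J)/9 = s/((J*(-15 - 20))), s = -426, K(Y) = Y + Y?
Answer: -891425982/1085 + I*sqrt(649745) ≈ -8.2159e+5 + 806.07*I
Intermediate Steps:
K(Y) = 2*Y
G(c, J) = -3834/(35*J) (G(c, J) = -(-3834)/(J*(-15 - 20)) = -(-3834)/(J*(-35)) = -(-3834)/((-35*J)) = -(-3834)*(-1/(35*J)) = -3834/(35*J))
T = I*sqrt(649745) (T = sqrt(-1325492 + (533554 + 142193)) = sqrt(-1325492 + 675747) = sqrt(-649745) = I*sqrt(649745) ≈ 806.07*I)
(-821589 + G(628, K(31))) + T = (-821589 - 3834/(35*(2*31))) + I*sqrt(649745) = (-821589 - 3834/35/62) + I*sqrt(649745) = (-821589 - 3834/35*1/62) + I*sqrt(649745) = (-821589 - 1917/1085) + I*sqrt(649745) = -891425982/1085 + I*sqrt(649745)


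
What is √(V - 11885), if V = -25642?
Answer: I*√37527 ≈ 193.72*I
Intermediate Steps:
√(V - 11885) = √(-25642 - 11885) = √(-37527) = I*√37527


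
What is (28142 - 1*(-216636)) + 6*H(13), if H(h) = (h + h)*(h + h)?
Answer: 248834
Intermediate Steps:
H(h) = 4*h**2 (H(h) = (2*h)*(2*h) = 4*h**2)
(28142 - 1*(-216636)) + 6*H(13) = (28142 - 1*(-216636)) + 6*(4*13**2) = (28142 + 216636) + 6*(4*169) = 244778 + 6*676 = 244778 + 4056 = 248834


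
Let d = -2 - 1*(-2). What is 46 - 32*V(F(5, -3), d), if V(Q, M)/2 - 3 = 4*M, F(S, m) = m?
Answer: -146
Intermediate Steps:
d = 0 (d = -2 + 2 = 0)
V(Q, M) = 6 + 8*M (V(Q, M) = 6 + 2*(4*M) = 6 + 8*M)
46 - 32*V(F(5, -3), d) = 46 - 32*(6 + 8*0) = 46 - 32*(6 + 0) = 46 - 32*6 = 46 - 192 = -146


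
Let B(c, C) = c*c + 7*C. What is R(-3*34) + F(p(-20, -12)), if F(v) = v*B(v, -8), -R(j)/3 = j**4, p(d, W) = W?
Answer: -324730704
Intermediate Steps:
R(j) = -3*j**4
B(c, C) = c**2 + 7*C
F(v) = v*(-56 + v**2) (F(v) = v*(v**2 + 7*(-8)) = v*(v**2 - 56) = v*(-56 + v**2))
R(-3*34) + F(p(-20, -12)) = -3*(-3*34)**4 - 12*(-56 + (-12)**2) = -3*(-102)**4 - 12*(-56 + 144) = -3*108243216 - 12*88 = -324729648 - 1056 = -324730704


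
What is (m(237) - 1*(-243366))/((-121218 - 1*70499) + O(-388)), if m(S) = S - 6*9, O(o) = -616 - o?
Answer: -243549/191945 ≈ -1.2688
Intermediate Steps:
m(S) = -54 + S (m(S) = S - 54 = -54 + S)
(m(237) - 1*(-243366))/((-121218 - 1*70499) + O(-388)) = ((-54 + 237) - 1*(-243366))/((-121218 - 1*70499) + (-616 - 1*(-388))) = (183 + 243366)/((-121218 - 70499) + (-616 + 388)) = 243549/(-191717 - 228) = 243549/(-191945) = 243549*(-1/191945) = -243549/191945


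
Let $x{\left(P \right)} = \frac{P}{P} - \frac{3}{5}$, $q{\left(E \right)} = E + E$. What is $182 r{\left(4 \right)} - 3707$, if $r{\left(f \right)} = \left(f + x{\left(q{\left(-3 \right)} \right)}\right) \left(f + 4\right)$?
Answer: $\frac{13497}{5} \approx 2699.4$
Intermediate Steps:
$q{\left(E \right)} = 2 E$
$x{\left(P \right)} = \frac{2}{5}$ ($x{\left(P \right)} = 1 - \frac{3}{5} = \frac{2}{5}$)
$r{\left(f \right)} = \left(4 + f\right) \left(\frac{2}{5} + f\right)$ ($r{\left(f \right)} = \left(f + \frac{2}{5}\right) \left(f + 4\right) = \left(\frac{2}{5} + f\right) \left(4 + f\right) = \left(4 + f\right) \left(\frac{2}{5} + f\right)$)
$182 r{\left(4 \right)} - 3707 = 182 \left(\frac{8}{5} + 4^{2} + \frac{22}{5} \cdot 4\right) - 3707 = 182 \left(\frac{8}{5} + 16 + \frac{88}{5}\right) - 3707 = 182 \cdot \frac{176}{5} - 3707 = \frac{32032}{5} - 3707 = \frac{13497}{5}$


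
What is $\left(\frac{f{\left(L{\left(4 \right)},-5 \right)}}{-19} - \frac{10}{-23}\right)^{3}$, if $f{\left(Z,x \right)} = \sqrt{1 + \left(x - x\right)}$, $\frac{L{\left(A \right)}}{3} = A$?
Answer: $\frac{4657463}{83453453} \approx 0.055809$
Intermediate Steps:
$L{\left(A \right)} = 3 A$
$f{\left(Z,x \right)} = 1$ ($f{\left(Z,x \right)} = \sqrt{1 + 0} = \sqrt{1} = 1$)
$\left(\frac{f{\left(L{\left(4 \right)},-5 \right)}}{-19} - \frac{10}{-23}\right)^{3} = \left(1 \frac{1}{-19} - \frac{10}{-23}\right)^{3} = \left(1 \left(- \frac{1}{19}\right) - - \frac{10}{23}\right)^{3} = \left(- \frac{1}{19} + \frac{10}{23}\right)^{3} = \left(\frac{167}{437}\right)^{3} = \frac{4657463}{83453453}$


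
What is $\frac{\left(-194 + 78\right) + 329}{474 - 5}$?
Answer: $\frac{213}{469} \approx 0.45416$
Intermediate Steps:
$\frac{\left(-194 + 78\right) + 329}{474 - 5} = \frac{-116 + 329}{469} = 213 \cdot \frac{1}{469} = \frac{213}{469}$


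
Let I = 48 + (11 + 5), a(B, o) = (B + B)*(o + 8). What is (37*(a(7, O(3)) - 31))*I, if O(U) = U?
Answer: 291264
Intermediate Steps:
a(B, o) = 2*B*(8 + o) (a(B, o) = (2*B)*(8 + o) = 2*B*(8 + o))
I = 64 (I = 48 + 16 = 64)
(37*(a(7, O(3)) - 31))*I = (37*(2*7*(8 + 3) - 31))*64 = (37*(2*7*11 - 31))*64 = (37*(154 - 31))*64 = (37*123)*64 = 4551*64 = 291264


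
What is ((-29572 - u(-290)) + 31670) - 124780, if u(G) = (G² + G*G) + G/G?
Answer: -290883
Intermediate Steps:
u(G) = 1 + 2*G² (u(G) = (G² + G²) + 1 = 2*G² + 1 = 1 + 2*G²)
((-29572 - u(-290)) + 31670) - 124780 = ((-29572 - (1 + 2*(-290)²)) + 31670) - 124780 = ((-29572 - (1 + 2*84100)) + 31670) - 124780 = ((-29572 - (1 + 168200)) + 31670) - 124780 = ((-29572 - 1*168201) + 31670) - 124780 = ((-29572 - 168201) + 31670) - 124780 = (-197773 + 31670) - 124780 = -166103 - 124780 = -290883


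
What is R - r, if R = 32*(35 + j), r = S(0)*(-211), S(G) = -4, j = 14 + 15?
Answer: 1204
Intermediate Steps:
j = 29
r = 844 (r = -4*(-211) = 844)
R = 2048 (R = 32*(35 + 29) = 32*64 = 2048)
R - r = 2048 - 1*844 = 2048 - 844 = 1204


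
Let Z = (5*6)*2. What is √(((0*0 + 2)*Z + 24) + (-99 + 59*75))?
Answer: √4470 ≈ 66.858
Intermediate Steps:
Z = 60 (Z = 30*2 = 60)
√(((0*0 + 2)*Z + 24) + (-99 + 59*75)) = √(((0*0 + 2)*60 + 24) + (-99 + 59*75)) = √(((0 + 2)*60 + 24) + (-99 + 4425)) = √((2*60 + 24) + 4326) = √((120 + 24) + 4326) = √(144 + 4326) = √4470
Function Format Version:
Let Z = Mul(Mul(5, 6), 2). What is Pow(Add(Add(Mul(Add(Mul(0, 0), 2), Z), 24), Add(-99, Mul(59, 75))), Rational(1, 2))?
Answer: Pow(4470, Rational(1, 2)) ≈ 66.858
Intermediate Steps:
Z = 60 (Z = Mul(30, 2) = 60)
Pow(Add(Add(Mul(Add(Mul(0, 0), 2), Z), 24), Add(-99, Mul(59, 75))), Rational(1, 2)) = Pow(Add(Add(Mul(Add(Mul(0, 0), 2), 60), 24), Add(-99, Mul(59, 75))), Rational(1, 2)) = Pow(Add(Add(Mul(Add(0, 2), 60), 24), Add(-99, 4425)), Rational(1, 2)) = Pow(Add(Add(Mul(2, 60), 24), 4326), Rational(1, 2)) = Pow(Add(Add(120, 24), 4326), Rational(1, 2)) = Pow(Add(144, 4326), Rational(1, 2)) = Pow(4470, Rational(1, 2))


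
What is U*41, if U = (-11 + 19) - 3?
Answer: 205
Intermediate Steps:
U = 5 (U = 8 - 3 = 5)
U*41 = 5*41 = 205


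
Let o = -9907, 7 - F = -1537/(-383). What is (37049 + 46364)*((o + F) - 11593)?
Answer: -686768924028/383 ≈ -1.7931e+9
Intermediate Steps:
F = 1144/383 (F = 7 - (-1537)/(-383) = 7 - (-1537)*(-1)/383 = 7 - 1*1537/383 = 7 - 1537/383 = 1144/383 ≈ 2.9869)
(37049 + 46364)*((o + F) - 11593) = (37049 + 46364)*((-9907 + 1144/383) - 11593) = 83413*(-3793237/383 - 11593) = 83413*(-8233356/383) = -686768924028/383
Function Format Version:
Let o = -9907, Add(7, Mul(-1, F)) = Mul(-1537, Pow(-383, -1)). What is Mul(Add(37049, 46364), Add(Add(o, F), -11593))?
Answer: Rational(-686768924028, 383) ≈ -1.7931e+9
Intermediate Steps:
F = Rational(1144, 383) (F = Add(7, Mul(-1, Mul(-1537, Pow(-383, -1)))) = Add(7, Mul(-1, Mul(-1537, Rational(-1, 383)))) = Add(7, Mul(-1, Rational(1537, 383))) = Add(7, Rational(-1537, 383)) = Rational(1144, 383) ≈ 2.9869)
Mul(Add(37049, 46364), Add(Add(o, F), -11593)) = Mul(Add(37049, 46364), Add(Add(-9907, Rational(1144, 383)), -11593)) = Mul(83413, Add(Rational(-3793237, 383), -11593)) = Mul(83413, Rational(-8233356, 383)) = Rational(-686768924028, 383)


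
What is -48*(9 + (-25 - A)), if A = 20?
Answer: 1728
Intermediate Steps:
-48*(9 + (-25 - A)) = -48*(9 + (-25 - 1*20)) = -48*(9 + (-25 - 20)) = -48*(9 - 45) = -48*(-36) = 1728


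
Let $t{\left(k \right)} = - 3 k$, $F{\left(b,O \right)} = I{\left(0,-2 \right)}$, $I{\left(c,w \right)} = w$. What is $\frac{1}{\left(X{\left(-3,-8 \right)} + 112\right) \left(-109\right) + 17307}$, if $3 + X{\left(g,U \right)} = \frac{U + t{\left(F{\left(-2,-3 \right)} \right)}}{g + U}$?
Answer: $\frac{11}{59468} \approx 0.00018497$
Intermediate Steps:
$F{\left(b,O \right)} = -2$
$X{\left(g,U \right)} = -3 + \frac{6 + U}{U + g}$ ($X{\left(g,U \right)} = -3 + \frac{U - -6}{g + U} = -3 + \frac{U + 6}{U + g} = -3 + \frac{6 + U}{U + g}$)
$\frac{1}{\left(X{\left(-3,-8 \right)} + 112\right) \left(-109\right) + 17307} = \frac{1}{\left(\frac{6 - -9 - -16}{-8 - 3} + 112\right) \left(-109\right) + 17307} = \frac{1}{\left(\frac{6 + 9 + 16}{-11} + 112\right) \left(-109\right) + 17307} = \frac{1}{\left(\left(- \frac{1}{11}\right) 31 + 112\right) \left(-109\right) + 17307} = \frac{1}{\left(- \frac{31}{11} + 112\right) \left(-109\right) + 17307} = \frac{1}{\frac{1201}{11} \left(-109\right) + 17307} = \frac{1}{- \frac{130909}{11} + 17307} = \frac{1}{\frac{59468}{11}} = \frac{11}{59468}$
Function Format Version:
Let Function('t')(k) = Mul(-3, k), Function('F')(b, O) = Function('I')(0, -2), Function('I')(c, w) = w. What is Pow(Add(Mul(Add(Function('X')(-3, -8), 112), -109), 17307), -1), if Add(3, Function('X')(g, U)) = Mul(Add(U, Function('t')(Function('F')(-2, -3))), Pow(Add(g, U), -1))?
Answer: Rational(11, 59468) ≈ 0.00018497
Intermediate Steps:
Function('F')(b, O) = -2
Function('X')(g, U) = Add(-3, Mul(Pow(Add(U, g), -1), Add(6, U))) (Function('X')(g, U) = Add(-3, Mul(Add(U, Mul(-3, -2)), Pow(Add(g, U), -1))) = Add(-3, Mul(Add(U, 6), Pow(Add(U, g), -1))) = Add(-3, Mul(Add(6, U), Pow(Add(U, g), -1))) = Add(-3, Mul(Pow(Add(U, g), -1), Add(6, U))))
Pow(Add(Mul(Add(Function('X')(-3, -8), 112), -109), 17307), -1) = Pow(Add(Mul(Add(Mul(Pow(Add(-8, -3), -1), Add(6, Mul(-3, -3), Mul(-2, -8))), 112), -109), 17307), -1) = Pow(Add(Mul(Add(Mul(Pow(-11, -1), Add(6, 9, 16)), 112), -109), 17307), -1) = Pow(Add(Mul(Add(Mul(Rational(-1, 11), 31), 112), -109), 17307), -1) = Pow(Add(Mul(Add(Rational(-31, 11), 112), -109), 17307), -1) = Pow(Add(Mul(Rational(1201, 11), -109), 17307), -1) = Pow(Add(Rational(-130909, 11), 17307), -1) = Pow(Rational(59468, 11), -1) = Rational(11, 59468)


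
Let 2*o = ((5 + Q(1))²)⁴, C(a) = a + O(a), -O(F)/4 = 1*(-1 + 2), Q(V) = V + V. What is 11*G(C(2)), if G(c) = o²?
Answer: 365562236265611/4 ≈ 9.1391e+13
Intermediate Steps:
Q(V) = 2*V
O(F) = -4 (O(F) = -4*(-1 + 2) = -4)
C(a) = -4 + a (C(a) = a - 4 = -4 + a)
o = 5764801/2 (o = ((5 + 2*1)²)⁴/2 = ((5 + 2)²)⁴/2 = (7²)⁴/2 = (½)*49⁴ = (½)*5764801 = 5764801/2 ≈ 2.8824e+6)
G(c) = 33232930569601/4 (G(c) = (5764801/2)² = 33232930569601/4)
11*G(C(2)) = 11*(33232930569601/4) = 365562236265611/4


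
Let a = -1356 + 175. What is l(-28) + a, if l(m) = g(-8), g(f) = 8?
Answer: -1173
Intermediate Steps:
a = -1181
l(m) = 8
l(-28) + a = 8 - 1181 = -1173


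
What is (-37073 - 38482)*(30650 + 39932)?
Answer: -5332823010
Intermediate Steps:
(-37073 - 38482)*(30650 + 39932) = -75555*70582 = -5332823010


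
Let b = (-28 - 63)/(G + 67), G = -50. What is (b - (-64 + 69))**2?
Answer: 30976/289 ≈ 107.18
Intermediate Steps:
b = -91/17 (b = (-28 - 63)/(-50 + 67) = -91/17 ≈ -5.3529)
(b - (-64 + 69))**2 = (-91/17 - (-64 + 69))**2 = (-91/17 - 1*5)**2 = (-91/17 - 5)**2 = (-176/17)**2 = 30976/289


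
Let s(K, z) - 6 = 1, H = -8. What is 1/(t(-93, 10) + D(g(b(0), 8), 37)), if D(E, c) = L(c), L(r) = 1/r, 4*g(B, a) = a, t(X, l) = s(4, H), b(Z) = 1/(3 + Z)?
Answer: 37/260 ≈ 0.14231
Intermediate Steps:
s(K, z) = 7 (s(K, z) = 6 + 1 = 7)
t(X, l) = 7
g(B, a) = a/4
D(E, c) = 1/c
1/(t(-93, 10) + D(g(b(0), 8), 37)) = 1/(7 + 1/37) = 1/(260/37) = 37/260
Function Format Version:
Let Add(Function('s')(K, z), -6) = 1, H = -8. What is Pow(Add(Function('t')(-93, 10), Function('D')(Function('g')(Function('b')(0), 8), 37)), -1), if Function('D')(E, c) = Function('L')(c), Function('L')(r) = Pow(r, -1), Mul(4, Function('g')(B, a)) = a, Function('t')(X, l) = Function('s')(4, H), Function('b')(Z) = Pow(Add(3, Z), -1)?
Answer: Rational(37, 260) ≈ 0.14231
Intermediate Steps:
Function('s')(K, z) = 7 (Function('s')(K, z) = Add(6, 1) = 7)
Function('t')(X, l) = 7
Function('g')(B, a) = Mul(Rational(1, 4), a)
Function('D')(E, c) = Pow(c, -1)
Pow(Add(Function('t')(-93, 10), Function('D')(Function('g')(Function('b')(0), 8), 37)), -1) = Pow(Add(7, Pow(37, -1)), -1) = Pow(Add(7, Rational(1, 37)), -1) = Pow(Rational(260, 37), -1) = Rational(37, 260)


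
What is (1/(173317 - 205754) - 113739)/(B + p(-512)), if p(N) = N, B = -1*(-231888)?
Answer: -461168993/938142914 ≈ -0.49158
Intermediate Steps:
B = 231888
(1/(173317 - 205754) - 113739)/(B + p(-512)) = (1/(173317 - 205754) - 113739)/(231888 - 512) = (1/(-32437) - 113739)/231376 = (-1/32437 - 113739)*(1/231376) = -3689351944/32437*1/231376 = -461168993/938142914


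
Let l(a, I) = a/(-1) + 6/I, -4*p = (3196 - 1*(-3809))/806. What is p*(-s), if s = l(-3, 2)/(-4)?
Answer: -21015/6448 ≈ -3.2592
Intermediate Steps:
p = -7005/3224 (p = -(3196 - 1*(-3809))/(4*806) = -(3196 + 3809)/(4*806) = -7005/(4*806) = -1/4*7005/806 = -7005/3224 ≈ -2.1728)
l(a, I) = -a + 6/I (l(a, I) = a*(-1) + 6/I = -a + 6/I)
s = -3/2 (s = (-1*(-3) + 6/2)/(-4) = (3 + 6*(1/2))*(-1/4) = (3 + 3)*(-1/4) = 6*(-1/4) = -3/2 ≈ -1.5000)
p*(-s) = -(-7005)*(-3)/(3224*2) = -7005/3224*3/2 = -21015/6448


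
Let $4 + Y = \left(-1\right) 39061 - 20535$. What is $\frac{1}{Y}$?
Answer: $- \frac{1}{59600} \approx -1.6779 \cdot 10^{-5}$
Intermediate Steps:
$Y = -59600$ ($Y = -4 - 59596 = -59600$)
$\frac{1}{Y} = \frac{1}{-59600} = - \frac{1}{59600}$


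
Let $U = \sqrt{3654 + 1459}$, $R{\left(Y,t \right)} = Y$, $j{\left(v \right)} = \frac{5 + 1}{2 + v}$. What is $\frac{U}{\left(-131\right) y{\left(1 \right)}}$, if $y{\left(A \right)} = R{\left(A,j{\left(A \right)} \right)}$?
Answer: $- \frac{\sqrt{5113}}{131} \approx -0.54584$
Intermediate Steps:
$j{\left(v \right)} = \frac{6}{2 + v}$
$y{\left(A \right)} = A$
$U = \sqrt{5113} \approx 71.505$
$\frac{U}{\left(-131\right) y{\left(1 \right)}} = \frac{\sqrt{5113}}{\left(-131\right) 1} = \frac{\sqrt{5113}}{-131} = \sqrt{5113} \left(- \frac{1}{131}\right) = - \frac{\sqrt{5113}}{131}$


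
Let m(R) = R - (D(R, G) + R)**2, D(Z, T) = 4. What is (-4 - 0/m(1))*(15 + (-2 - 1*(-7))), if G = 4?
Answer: -80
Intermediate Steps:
m(R) = R - (4 + R)**2
(-4 - 0/m(1))*(15 + (-2 - 1*(-7))) = (-4 - 0/(1 - (4 + 1)**2))*(15 + (-2 - 1*(-7))) = (-4 - 0/(1 - 1*5**2))*(15 + (-2 + 7)) = (-4 - 0/(1 - 1*25))*(15 + 5) = (-4 - 0/(1 - 25))*20 = (-4 - 0/(-24))*20 = (-4 - 0*(-1)/24)*20 = (-4 - 1*0)*20 = (-4 + 0)*20 = -4*20 = -80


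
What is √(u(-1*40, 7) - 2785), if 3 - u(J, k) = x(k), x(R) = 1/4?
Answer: I*√11129/2 ≈ 52.747*I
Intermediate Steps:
x(R) = ¼
u(J, k) = 11/4 (u(J, k) = 3 - 1*¼ = 3 - ¼ = 11/4)
√(u(-1*40, 7) - 2785) = √(11/4 - 2785) = √(-11129/4) = I*√11129/2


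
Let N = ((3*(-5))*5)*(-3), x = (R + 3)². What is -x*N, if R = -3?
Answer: 0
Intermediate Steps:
x = 0 (x = (-3 + 3)² = 0² = 0)
N = 225 (N = -15*5*(-3) = -75*(-3) = 225)
-x*N = -0*225 = -1*0 = 0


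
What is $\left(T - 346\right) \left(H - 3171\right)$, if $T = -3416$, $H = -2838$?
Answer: $22605858$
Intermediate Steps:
$\left(T - 346\right) \left(H - 3171\right) = \left(-3416 - 346\right) \left(-2838 - 3171\right) = \left(-3762\right) \left(-6009\right) = 22605858$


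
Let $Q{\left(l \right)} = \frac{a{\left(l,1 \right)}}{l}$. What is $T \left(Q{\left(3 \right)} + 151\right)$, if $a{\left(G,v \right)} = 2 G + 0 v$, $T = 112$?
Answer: $17136$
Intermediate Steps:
$a{\left(G,v \right)} = 2 G$ ($a{\left(G,v \right)} = 2 G + 0 = 2 G$)
$Q{\left(l \right)} = 2$ ($Q{\left(l \right)} = \frac{2 l}{l} = 2$)
$T \left(Q{\left(3 \right)} + 151\right) = 112 \left(2 + 151\right) = 112 \cdot 153 = 17136$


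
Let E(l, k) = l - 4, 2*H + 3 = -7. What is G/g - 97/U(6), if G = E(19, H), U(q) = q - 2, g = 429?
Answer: -13851/572 ≈ -24.215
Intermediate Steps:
H = -5 (H = -3/2 + (½)*(-7) = -3/2 - 7/2 = -5)
U(q) = -2 + q
E(l, k) = -4 + l
G = 15 (G = -4 + 19 = 15)
G/g - 97/U(6) = 15/429 - 97/(-2 + 6) = 15*(1/429) - 97/4 = 5/143 - 97*¼ = 5/143 - 97/4 = -13851/572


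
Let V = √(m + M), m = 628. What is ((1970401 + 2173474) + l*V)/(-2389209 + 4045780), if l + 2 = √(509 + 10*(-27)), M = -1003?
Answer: 4143875/1656571 + 5*I*√15*(-2 + √239)/1656571 ≈ 2.5015 + 0.00015734*I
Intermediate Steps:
l = -2 + √239 (l = -2 + √(509 + 10*(-27)) = -2 + √(509 - 270) = -2 + √239 ≈ 13.460)
V = 5*I*√15 (V = √(628 - 1003) = √(-375) = 5*I*√15 ≈ 19.365*I)
((1970401 + 2173474) + l*V)/(-2389209 + 4045780) = ((1970401 + 2173474) + (-2 + √239)*(5*I*√15))/(-2389209 + 4045780) = (4143875 + 5*I*√15*(-2 + √239))/1656571 = (4143875 + 5*I*√15*(-2 + √239))*(1/1656571) = 4143875/1656571 + 5*I*√15*(-2 + √239)/1656571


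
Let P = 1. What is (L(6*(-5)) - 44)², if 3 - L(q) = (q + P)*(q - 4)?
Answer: 1054729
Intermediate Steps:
L(q) = 3 - (1 + q)*(-4 + q) (L(q) = 3 - (q + 1)*(q - 4) = 3 - (1 + q)*(-4 + q))
(L(6*(-5)) - 44)² = ((7 - (6*(-5))² + 3*(6*(-5))) - 44)² = ((7 - 1*(-30)² + 3*(-30)) - 44)² = ((7 - 1*900 - 90) - 44)² = ((7 - 900 - 90) - 44)² = (-983 - 44)² = (-1027)² = 1054729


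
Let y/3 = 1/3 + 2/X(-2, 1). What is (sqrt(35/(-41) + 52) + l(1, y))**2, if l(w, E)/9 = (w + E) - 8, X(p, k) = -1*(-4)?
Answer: 277389/164 - 243*sqrt(9553)/41 ≈ 1112.1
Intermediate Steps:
X(p, k) = 4
y = 5/2 (y = 3*(1/3 + 2/4) = 3*(1*(1/3) + 2*(1/4)) = 3*(1/3 + 1/2) = 3*(5/6) = 5/2 ≈ 2.5000)
l(w, E) = -72 + 9*E + 9*w (l(w, E) = 9*((w + E) - 8) = 9*((E + w) - 8) = 9*(-8 + E + w) = -72 + 9*E + 9*w)
(sqrt(35/(-41) + 52) + l(1, y))**2 = (sqrt(35/(-41) + 52) + (-72 + 9*(5/2) + 9*1))**2 = (sqrt(35*(-1/41) + 52) + (-72 + 45/2 + 9))**2 = (sqrt(-35/41 + 52) - 81/2)**2 = (sqrt(2097/41) - 81/2)**2 = (3*sqrt(9553)/41 - 81/2)**2 = (-81/2 + 3*sqrt(9553)/41)**2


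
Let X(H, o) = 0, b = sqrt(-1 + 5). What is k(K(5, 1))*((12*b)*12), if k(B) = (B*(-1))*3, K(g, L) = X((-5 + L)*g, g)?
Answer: 0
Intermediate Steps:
b = 2 (b = sqrt(4) = 2)
K(g, L) = 0
k(B) = -3*B (k(B) = -B*3 = -3*B)
k(K(5, 1))*((12*b)*12) = (-3*0)*((12*2)*12) = 0*(24*12) = 0*288 = 0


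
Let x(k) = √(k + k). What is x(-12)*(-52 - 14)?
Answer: -132*I*√6 ≈ -323.33*I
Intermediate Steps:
x(k) = √2*√k (x(k) = √(2*k) = √2*√k)
x(-12)*(-52 - 14) = (√2*√(-12))*(-52 - 14) = (√2*(2*I*√3))*(-66) = (2*I*√6)*(-66) = -132*I*√6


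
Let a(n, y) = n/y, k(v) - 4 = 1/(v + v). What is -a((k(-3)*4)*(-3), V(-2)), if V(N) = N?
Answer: -23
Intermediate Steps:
k(v) = 4 + 1/(2*v) (k(v) = 4 + 1/(v + v) = 4 + 1/(2*v))
-a((k(-3)*4)*(-3), V(-2)) = -((4 + (1/2)/(-3))*4)*(-3)/(-2) = -((4 + (1/2)*(-1/3))*4)*(-3)*(-1)/2 = -((4 - 1/6)*4)*(-3)*(-1)/2 = -((23/6)*4)*(-3)*(-1)/2 = -(46/3)*(-3)*(-1)/2 = -(-46)*(-1)/2 = -1*23 = -23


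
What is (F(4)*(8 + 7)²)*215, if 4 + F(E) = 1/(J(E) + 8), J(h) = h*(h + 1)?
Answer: -5369625/28 ≈ -1.9177e+5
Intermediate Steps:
J(h) = h*(1 + h)
F(E) = -4 + 1/(8 + E*(1 + E)) (F(E) = -4 + 1/(E*(1 + E) + 8) = -4 + 1/(8 + E*(1 + E)))
(F(4)*(8 + 7)²)*215 = (((-31 - 4*4*(1 + 4))/(8 + 4*(1 + 4)))*(8 + 7)²)*215 = (((-31 - 4*4*5)/(8 + 4*5))*15²)*215 = (((-31 - 80)/(8 + 20))*225)*215 = ((-111/28)*225)*215 = (((1/28)*(-111))*225)*215 = -111/28*225*215 = -24975/28*215 = -5369625/28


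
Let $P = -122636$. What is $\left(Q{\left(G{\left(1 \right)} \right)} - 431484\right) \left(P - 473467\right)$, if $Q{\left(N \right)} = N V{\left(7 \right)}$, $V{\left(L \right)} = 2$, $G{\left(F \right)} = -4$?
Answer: $257213675676$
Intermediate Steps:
$Q{\left(N \right)} = 2 N$ ($Q{\left(N \right)} = N 2 = 2 N$)
$\left(Q{\left(G{\left(1 \right)} \right)} - 431484\right) \left(P - 473467\right) = \left(2 \left(-4\right) - 431484\right) \left(-122636 - 473467\right) = \left(-8 - 431484\right) \left(-596103\right) = \left(-431492\right) \left(-596103\right) = 257213675676$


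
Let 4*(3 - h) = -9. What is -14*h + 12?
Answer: -123/2 ≈ -61.500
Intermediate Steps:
h = 21/4 (h = 3 - ¼*(-9) = 3 + 9/4 = 21/4 ≈ 5.2500)
-14*h + 12 = -14*21/4 + 12 = -147/2 + 12 = -123/2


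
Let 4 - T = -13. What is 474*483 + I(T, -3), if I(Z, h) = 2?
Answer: 228944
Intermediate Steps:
T = 17 (T = 4 - 1*(-13) = 4 + 13 = 17)
474*483 + I(T, -3) = 474*483 + 2 = 228942 + 2 = 228944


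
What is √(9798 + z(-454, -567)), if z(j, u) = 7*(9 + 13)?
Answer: 4*√622 ≈ 99.760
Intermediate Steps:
z(j, u) = 154 (z(j, u) = 7*22 = 154)
√(9798 + z(-454, -567)) = √(9798 + 154) = √9952 = 4*√622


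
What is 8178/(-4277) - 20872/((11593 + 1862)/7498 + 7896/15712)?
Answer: -608171305538/66916941 ≈ -9088.5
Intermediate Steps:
8178/(-4277) - 20872/((11593 + 1862)/7498 + 7896/15712) = 8178*(-1/4277) - 20872/(13455*(1/7498) + 7896*(1/15712)) = -174/91 - 20872/(585/326 + 987/1964) = -174/91 - 20872/735351/320132 = -174/91 - 20872*320132/735351 = -174/91 - 6681795104/735351 = -608171305538/66916941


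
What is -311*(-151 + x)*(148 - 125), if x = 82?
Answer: 493557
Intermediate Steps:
-311*(-151 + x)*(148 - 125) = -311*(-151 + 82)*(148 - 125) = -(-21459)*23 = -311*(-1587) = 493557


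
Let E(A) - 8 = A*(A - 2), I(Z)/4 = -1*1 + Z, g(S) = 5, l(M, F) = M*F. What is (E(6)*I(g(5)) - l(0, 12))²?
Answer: 262144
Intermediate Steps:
l(M, F) = F*M
I(Z) = -4 + 4*Z (I(Z) = 4*(-1*1 + Z) = 4*(-1 + Z) = -4 + 4*Z)
E(A) = 8 + A*(-2 + A) (E(A) = 8 + A*(A - 2) = 8 + A*(-2 + A))
(E(6)*I(g(5)) - l(0, 12))² = ((8 + 6² - 2*6)*(-4 + 4*5) - 12*0)² = ((8 + 36 - 12)*(-4 + 20) - 1*0)² = (32*16 + 0)² = (512 + 0)² = 512² = 262144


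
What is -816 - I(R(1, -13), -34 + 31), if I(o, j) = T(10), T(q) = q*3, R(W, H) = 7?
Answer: -846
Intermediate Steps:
T(q) = 3*q
I(o, j) = 30 (I(o, j) = 3*10 = 30)
-816 - I(R(1, -13), -34 + 31) = -816 - 1*30 = -816 - 30 = -846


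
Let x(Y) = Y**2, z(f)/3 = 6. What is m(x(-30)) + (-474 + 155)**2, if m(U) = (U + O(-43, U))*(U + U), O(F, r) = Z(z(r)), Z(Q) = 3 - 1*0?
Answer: 1727161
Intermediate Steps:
z(f) = 18 (z(f) = 3*6 = 18)
Z(Q) = 3 (Z(Q) = 3 + 0 = 3)
O(F, r) = 3
m(U) = 2*U*(3 + U) (m(U) = (U + 3)*(U + U) = (3 + U)*(2*U) = 2*U*(3 + U))
m(x(-30)) + (-474 + 155)**2 = 2*(-30)**2*(3 + (-30)**2) + (-474 + 155)**2 = 2*900*(3 + 900) + (-319)**2 = 2*900*903 + 101761 = 1625400 + 101761 = 1727161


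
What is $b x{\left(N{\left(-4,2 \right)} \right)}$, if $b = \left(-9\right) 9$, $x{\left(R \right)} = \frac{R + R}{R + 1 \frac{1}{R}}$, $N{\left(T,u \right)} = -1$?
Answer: $-81$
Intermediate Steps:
$x{\left(R \right)} = \frac{2 R}{R + \frac{1}{R}}$
$b = -81$
$b x{\left(N{\left(-4,2 \right)} \right)} = - 81 \frac{2 \left(-1\right)^{2}}{1 + \left(-1\right)^{2}} = - 81 \cdot 2 \cdot 1 \frac{1}{1 + 1} = - 81 \cdot 2 \cdot 1 \cdot \frac{1}{2} = \left(-81\right) 1 = -81$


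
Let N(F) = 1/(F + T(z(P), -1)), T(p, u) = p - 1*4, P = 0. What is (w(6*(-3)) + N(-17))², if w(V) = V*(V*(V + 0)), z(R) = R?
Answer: 14999635729/441 ≈ 3.4013e+7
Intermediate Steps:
T(p, u) = -4 + p (T(p, u) = p - 4 = -4 + p)
N(F) = 1/(-4 + F) (N(F) = 1/(F + (-4 + 0)) = 1/(F - 4) = 1/(-4 + F))
w(V) = V³ (w(V) = V*(V*V) = V*V² = V³)
(w(6*(-3)) + N(-17))² = ((6*(-3))³ + 1/(-4 - 17))² = ((-18)³ + 1/(-21))² = (-5832 - 1/21)² = (-122473/21)² = 14999635729/441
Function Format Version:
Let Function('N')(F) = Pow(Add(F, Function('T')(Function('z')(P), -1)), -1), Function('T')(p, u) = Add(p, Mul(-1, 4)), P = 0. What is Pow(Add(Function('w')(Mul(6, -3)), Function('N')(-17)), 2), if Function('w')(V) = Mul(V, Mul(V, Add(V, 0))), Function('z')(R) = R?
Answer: Rational(14999635729, 441) ≈ 3.4013e+7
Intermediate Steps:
Function('T')(p, u) = Add(-4, p) (Function('T')(p, u) = Add(p, -4) = Add(-4, p))
Function('N')(F) = Pow(Add(-4, F), -1) (Function('N')(F) = Pow(Add(F, Add(-4, 0)), -1) = Pow(Add(F, -4), -1) = Pow(Add(-4, F), -1))
Function('w')(V) = Pow(V, 3) (Function('w')(V) = Mul(V, Mul(V, V)) = Mul(V, Pow(V, 2)) = Pow(V, 3))
Pow(Add(Function('w')(Mul(6, -3)), Function('N')(-17)), 2) = Pow(Add(Pow(Mul(6, -3), 3), Pow(Add(-4, -17), -1)), 2) = Pow(Add(Pow(-18, 3), Pow(-21, -1)), 2) = Pow(Add(-5832, Rational(-1, 21)), 2) = Pow(Rational(-122473, 21), 2) = Rational(14999635729, 441)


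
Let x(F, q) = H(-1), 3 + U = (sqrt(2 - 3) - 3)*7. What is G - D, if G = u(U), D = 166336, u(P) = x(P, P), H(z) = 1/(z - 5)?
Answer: -998017/6 ≈ -1.6634e+5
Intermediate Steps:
U = -24 + 7*I (U = -3 + (sqrt(2 - 3) - 3)*7 = -3 + (sqrt(-1) - 3)*7 = -3 + (I - 3)*7 = -3 + (-3 + I)*7 = -3 + (-21 + 7*I) = -24 + 7*I ≈ -24.0 + 7.0*I)
H(z) = 1/(-5 + z)
x(F, q) = -1/6 (x(F, q) = 1/(-5 - 1) = 1/(-6) = -1/6)
u(P) = -1/6
G = -1/6 ≈ -0.16667
G - D = -1/6 - 1*166336 = -1/6 - 166336 = -998017/6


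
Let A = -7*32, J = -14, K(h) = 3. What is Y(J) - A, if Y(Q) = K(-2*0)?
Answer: 227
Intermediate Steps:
Y(Q) = 3
A = -224
Y(J) - A = 3 - 1*(-224) = 3 + 224 = 227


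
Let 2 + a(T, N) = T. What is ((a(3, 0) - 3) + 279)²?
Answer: 76729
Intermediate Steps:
a(T, N) = -2 + T
((a(3, 0) - 3) + 279)² = (((-2 + 3) - 3) + 279)² = ((1 - 3) + 279)² = (-2 + 279)² = 277² = 76729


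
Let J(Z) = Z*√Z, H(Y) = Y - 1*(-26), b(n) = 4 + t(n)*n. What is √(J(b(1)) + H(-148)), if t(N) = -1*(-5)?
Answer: I*√95 ≈ 9.7468*I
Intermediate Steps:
t(N) = 5
b(n) = 4 + 5*n
H(Y) = 26 + Y (H(Y) = Y + 26 = 26 + Y)
J(Z) = Z^(3/2)
√(J(b(1)) + H(-148)) = √((4 + 5*1)^(3/2) + (26 - 148)) = √((4 + 5)^(3/2) - 122) = √(9^(3/2) - 122) = √(27 - 122) = √(-95) = I*√95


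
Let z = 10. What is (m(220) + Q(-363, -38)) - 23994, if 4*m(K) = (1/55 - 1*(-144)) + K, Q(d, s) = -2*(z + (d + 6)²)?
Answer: -61340619/220 ≈ -2.7882e+5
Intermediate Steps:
Q(d, s) = -20 - 2*(6 + d)² (Q(d, s) = -2*(10 + (d + 6)²) = -2*(10 + (6 + d)²) = -20 - 2*(6 + d)²)
m(K) = 7921/220 + K/4 (m(K) = ((1/55 - 1*(-144)) + K)/4 = ((1/55 + 144) + K)/4 = (7921/55 + K)/4 = 7921/220 + K/4)
(m(220) + Q(-363, -38)) - 23994 = ((7921/220 + (¼)*220) + (-20 - 2*(6 - 363)²)) - 23994 = ((7921/220 + 55) + (-20 - 2*(-357)²)) - 23994 = (20021/220 + (-20 - 2*127449)) - 23994 = (20021/220 + (-20 - 254898)) - 23994 = (20021/220 - 254918) - 23994 = -56061939/220 - 23994 = -61340619/220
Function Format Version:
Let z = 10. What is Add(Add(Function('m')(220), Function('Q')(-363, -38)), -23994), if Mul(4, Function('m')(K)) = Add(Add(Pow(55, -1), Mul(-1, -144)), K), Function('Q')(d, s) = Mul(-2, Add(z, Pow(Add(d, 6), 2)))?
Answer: Rational(-61340619, 220) ≈ -2.7882e+5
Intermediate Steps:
Function('Q')(d, s) = Add(-20, Mul(-2, Pow(Add(6, d), 2))) (Function('Q')(d, s) = Mul(-2, Add(10, Pow(Add(d, 6), 2))) = Mul(-2, Add(10, Pow(Add(6, d), 2))) = Add(-20, Mul(-2, Pow(Add(6, d), 2))))
Function('m')(K) = Add(Rational(7921, 220), Mul(Rational(1, 4), K)) (Function('m')(K) = Mul(Rational(1, 4), Add(Add(Pow(55, -1), Mul(-1, -144)), K)) = Mul(Rational(1, 4), Add(Add(Rational(1, 55), 144), K)) = Mul(Rational(1, 4), Add(Rational(7921, 55), K)) = Add(Rational(7921, 220), Mul(Rational(1, 4), K)))
Add(Add(Function('m')(220), Function('Q')(-363, -38)), -23994) = Add(Add(Add(Rational(7921, 220), Mul(Rational(1, 4), 220)), Add(-20, Mul(-2, Pow(Add(6, -363), 2)))), -23994) = Add(Add(Add(Rational(7921, 220), 55), Add(-20, Mul(-2, Pow(-357, 2)))), -23994) = Add(Add(Rational(20021, 220), Add(-20, Mul(-2, 127449))), -23994) = Add(Add(Rational(20021, 220), Add(-20, -254898)), -23994) = Add(Add(Rational(20021, 220), -254918), -23994) = Add(Rational(-56061939, 220), -23994) = Rational(-61340619, 220)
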